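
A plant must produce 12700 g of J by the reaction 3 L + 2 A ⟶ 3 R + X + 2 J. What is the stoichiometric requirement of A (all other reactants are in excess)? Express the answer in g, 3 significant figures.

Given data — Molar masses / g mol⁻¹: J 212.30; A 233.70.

14000 g

n(J) = 12700 / 212.30 = 59.82 mol
n(A) = (2/2) × 59.82 = 59.82 mol
mass = 59.82 × 233.70 = 13980 g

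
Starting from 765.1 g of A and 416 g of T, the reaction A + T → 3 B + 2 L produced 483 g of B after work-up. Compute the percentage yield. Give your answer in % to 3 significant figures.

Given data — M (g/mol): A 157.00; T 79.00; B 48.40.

68.3 %

n(A) = 765.1 / 157.00 = 4.873 mol
n(T) = 416.0 / 79.00 = 5.266 mol
n/ν for A = 4.873/1 = 4.873
n/ν for T = 5.266/1 = 5.266
Smallest n/ν is A → limiting reagent.
theoretical n(B) = (3/1) × 4.873 = 14.62 mol → 707.6 g
% yield = 483 / 707.6 × 100 = 68.26 %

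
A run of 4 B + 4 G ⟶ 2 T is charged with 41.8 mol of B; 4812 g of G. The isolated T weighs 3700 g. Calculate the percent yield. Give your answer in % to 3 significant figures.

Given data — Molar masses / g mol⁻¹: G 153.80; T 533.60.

n(B) = 41.80 mol
n(G) = 4812 / 153.80 = 31.29 mol
n/ν → B: 10.45, G: 7.823; G is limiting.
theoretical n(T) = (2/4) × 31.29 = 15.65 mol → 8351 g
% yield = 3700 / 8351 × 100 = 44.31 %

44.3 %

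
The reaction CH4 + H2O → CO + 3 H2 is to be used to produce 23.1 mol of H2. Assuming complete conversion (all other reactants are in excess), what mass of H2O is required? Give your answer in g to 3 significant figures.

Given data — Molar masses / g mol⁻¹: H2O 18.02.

n(H2) = 23.10 mol
n(H2O) = (1/3) × 23.10 = 7.700 mol
mass = 7.700 × 18.02 = 138.8 g

139 g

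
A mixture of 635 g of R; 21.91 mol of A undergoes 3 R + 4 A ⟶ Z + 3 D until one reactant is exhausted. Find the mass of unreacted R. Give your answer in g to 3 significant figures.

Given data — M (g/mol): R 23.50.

249 g

n(R) = 635.0 / 23.50 = 27.02 mol
n(A) = 21.91 mol
n/ν for R = 27.02/3 = 9.007
n/ν for A = 21.91/4 = 5.478
Smallest n/ν is A → limiting reagent.
R consumed = (3/4) × 21.91 = 16.43 mol
R remaining = 27.02 − 16.43 = 10.59 mol
mass = 10.59 × 23.50 = 248.9 g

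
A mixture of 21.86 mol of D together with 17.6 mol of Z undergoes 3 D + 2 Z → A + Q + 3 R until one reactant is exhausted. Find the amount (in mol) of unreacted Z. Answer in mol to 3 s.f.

n(D) = 21.86 mol
n(Z) = 17.60 mol
n/ν for D = 21.86/3 = 7.287
n/ν for Z = 17.60/2 = 8.800
Smallest n/ν is D → limiting reagent.
Z consumed = (2/3) × 21.86 = 14.57 mol
Z remaining = 17.60 − 14.57 = 3.030 mol

3.03 mol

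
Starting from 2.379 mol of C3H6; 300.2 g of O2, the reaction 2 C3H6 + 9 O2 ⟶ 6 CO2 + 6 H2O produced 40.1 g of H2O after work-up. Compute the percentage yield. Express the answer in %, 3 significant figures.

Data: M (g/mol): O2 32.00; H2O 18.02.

35.6 %

n(C3H6) = 2.379 mol
n(O2) = 300.2 / 32.00 = 9.381 mol
n/ν for C3H6 = 2.379/2 = 1.190
n/ν for O2 = 9.381/9 = 1.042
Smallest n/ν is O2 → limiting reagent.
theoretical n(H2O) = (6/9) × 9.381 = 6.254 mol → 112.7 g
% yield = 40.1 / 112.7 × 100 = 35.58 %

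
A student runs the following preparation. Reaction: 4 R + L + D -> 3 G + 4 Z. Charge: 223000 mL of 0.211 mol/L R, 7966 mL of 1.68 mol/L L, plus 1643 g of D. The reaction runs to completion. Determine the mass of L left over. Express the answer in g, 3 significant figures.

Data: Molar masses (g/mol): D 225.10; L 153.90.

n(R) = 0.211 × 223000/1000 = 47.05 mol
n(L) = 1.68 × 7966/1000 = 13.38 mol
n(D) = 1643 / 225.10 = 7.299 mol
n/ν → R: 11.76, L: 13.38, D: 7.299; D is limiting.
L consumed = (1/1) × 7.299 = 7.299 mol
L remaining = 13.38 − 7.299 = 6.081 mol
mass = 6.081 × 153.90 = 935.9 g

936 g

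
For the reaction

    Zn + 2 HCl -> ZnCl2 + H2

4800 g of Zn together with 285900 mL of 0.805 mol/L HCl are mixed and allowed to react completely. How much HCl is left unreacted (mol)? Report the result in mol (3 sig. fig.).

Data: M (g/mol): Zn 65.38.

83.3 mol

n(Zn) = 4800 / 65.38 = 73.42 mol
n(HCl) = 0.805 × 285900/1000 = 230.1 mol
n/ν → Zn: 73.42, HCl: 115.1; Zn is limiting.
HCl consumed = (2/1) × 73.42 = 146.8 mol
HCl remaining = 230.1 − 146.8 = 83.30 mol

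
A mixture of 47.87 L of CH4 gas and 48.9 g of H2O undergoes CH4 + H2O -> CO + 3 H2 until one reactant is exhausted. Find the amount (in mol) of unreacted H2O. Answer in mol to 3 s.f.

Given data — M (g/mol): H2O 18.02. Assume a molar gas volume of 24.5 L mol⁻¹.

0.760 mol

n(CH4) = 47.87 / 24.5 = 1.954 mol
n(H2O) = 48.90 / 18.02 = 2.714 mol
n/ν → CH4: 1.954, H2O: 2.714; CH4 is limiting.
H2O consumed = (1/1) × 1.954 = 1.954 mol
H2O remaining = 2.714 − 1.954 = 0.7600 mol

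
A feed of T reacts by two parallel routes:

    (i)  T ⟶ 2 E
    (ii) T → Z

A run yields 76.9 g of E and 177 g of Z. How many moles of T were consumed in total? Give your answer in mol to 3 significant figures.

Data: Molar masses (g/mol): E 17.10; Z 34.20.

7.42 mol

n(E) = 76.9 / 17.10 = 4.497 mol
n(Z) = 177 / 34.20 = 5.175 mol
n(T) via (i) = (1/2)×4.497 = 2.249 mol
n(T) via (ii) = (1/1)×5.175 = 5.175 mol
total n(T) = 2.249 + 5.175 = 7.424 mol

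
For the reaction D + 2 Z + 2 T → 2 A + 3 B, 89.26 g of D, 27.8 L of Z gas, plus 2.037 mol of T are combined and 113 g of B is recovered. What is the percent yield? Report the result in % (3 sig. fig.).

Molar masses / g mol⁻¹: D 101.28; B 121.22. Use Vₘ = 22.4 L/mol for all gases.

n(D) = 89.26 / 101.28 = 0.8813 mol
n(Z) = 27.80 / 22.4 = 1.241 mol
n(T) = 2.037 mol
n/ν → D: 0.8813, Z: 0.6205, T: 1.019; Z is limiting.
theoretical n(B) = (3/2) × 1.241 = 1.862 mol → 225.7 g
% yield = 113 / 225.7 × 100 = 50.07 %

50.1 %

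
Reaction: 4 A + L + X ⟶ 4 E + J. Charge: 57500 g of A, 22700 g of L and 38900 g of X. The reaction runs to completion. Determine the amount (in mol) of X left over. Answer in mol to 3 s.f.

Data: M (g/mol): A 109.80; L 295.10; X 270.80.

66.7 mol

n(A) = 57500 / 109.80 = 523.7 mol
n(L) = 22700 / 295.10 = 76.92 mol
n(X) = 38900 / 270.80 = 143.6 mol
n/ν → A: 130.9, L: 76.92, X: 143.6; L is limiting.
X consumed = (1/1) × 76.92 = 76.92 mol
X remaining = 143.6 − 76.92 = 66.68 mol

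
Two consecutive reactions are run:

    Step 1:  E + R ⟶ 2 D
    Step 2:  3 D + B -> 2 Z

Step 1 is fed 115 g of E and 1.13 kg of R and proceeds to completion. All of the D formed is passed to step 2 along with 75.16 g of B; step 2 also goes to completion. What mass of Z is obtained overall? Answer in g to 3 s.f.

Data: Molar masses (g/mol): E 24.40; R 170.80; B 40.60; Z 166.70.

617 g

Step 1:
n(E) = 115.0 / 24.40 = 4.713 mol
n(R) = 1.130×1000 / 170.80 = 6.616 mol
n/ν for E = 4.713/1 = 4.713
n/ν for R = 6.616/1 = 6.616
Smallest n/ν is E → limiting reagent.
n(D) produced = (2/1) × 4.713 = 9.426 mol
Step 2:
n(D) available = 9.426 mol
n(B) = 75.16 / 40.60 = 1.851 mol
n/ν for D = 9.426/3 = 3.142
n/ν for B = 1.851/1 = 1.851
Smallest n/ν is B → limiting reagent.
n(Z) = (2/1) × 1.851 = 3.702 mol
mass = 3.702 × 166.70 = 617.1 g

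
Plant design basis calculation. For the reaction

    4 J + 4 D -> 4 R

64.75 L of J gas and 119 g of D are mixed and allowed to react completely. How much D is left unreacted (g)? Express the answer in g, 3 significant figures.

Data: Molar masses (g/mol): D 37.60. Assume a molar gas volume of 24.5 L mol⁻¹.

n(J) = 64.75 / 24.5 = 2.643 mol
n(D) = 119.0 / 37.60 = 3.165 mol
n/ν → J: 0.6608, D: 0.7913; J is limiting.
D consumed = (4/4) × 2.643 = 2.643 mol
D remaining = 3.165 − 2.643 = 0.5220 mol
mass = 0.5220 × 37.60 = 19.63 g

19.6 g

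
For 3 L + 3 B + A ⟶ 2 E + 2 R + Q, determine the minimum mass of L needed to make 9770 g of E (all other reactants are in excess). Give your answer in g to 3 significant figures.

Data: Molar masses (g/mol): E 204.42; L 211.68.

n(E) = 9770 / 204.42 = 47.79 mol
n(L) = (3/2) × 47.79 = 71.69 mol
mass = 71.69 × 211.68 = 15180 g

15200 g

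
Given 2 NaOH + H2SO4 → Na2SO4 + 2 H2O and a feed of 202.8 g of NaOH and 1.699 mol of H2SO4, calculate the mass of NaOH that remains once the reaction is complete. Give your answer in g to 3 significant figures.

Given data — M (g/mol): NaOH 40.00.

66.9 g

n(NaOH) = 202.8 / 40.00 = 5.070 mol
n(H2SO4) = 1.699 mol
n/ν → NaOH: 2.535, H2SO4: 1.699; H2SO4 is limiting.
NaOH consumed = (2/1) × 1.699 = 3.398 mol
NaOH remaining = 5.070 − 3.398 = 1.672 mol
mass = 1.672 × 40.00 = 66.88 g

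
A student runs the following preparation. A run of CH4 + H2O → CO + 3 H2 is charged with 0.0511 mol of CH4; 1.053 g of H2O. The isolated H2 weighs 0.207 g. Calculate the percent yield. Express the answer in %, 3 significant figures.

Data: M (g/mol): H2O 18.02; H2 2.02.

n(CH4) = 0.05110 mol
n(H2O) = 1.053 / 18.02 = 0.05844 mol
n/ν → CH4: 0.05110, H2O: 0.05844; CH4 is limiting.
theoretical n(H2) = (3/1) × 0.05110 = 0.1533 mol → 0.3097 g
% yield = 0.207 / 0.3097 × 100 = 66.84 %

66.8 %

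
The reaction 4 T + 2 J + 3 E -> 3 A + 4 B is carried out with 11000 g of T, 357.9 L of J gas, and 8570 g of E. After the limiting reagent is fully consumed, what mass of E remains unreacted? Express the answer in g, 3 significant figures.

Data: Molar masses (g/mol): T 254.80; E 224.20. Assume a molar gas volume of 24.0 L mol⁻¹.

3550 g

n(T) = 11000 / 254.80 = 43.17 mol
n(J) = 357.9 / 24.0 = 14.91 mol
n(E) = 8570 / 224.20 = 38.22 mol
n/ν for T = 43.17/4 = 10.79
n/ν for J = 14.91/2 = 7.455
n/ν for E = 38.22/3 = 12.74
Smallest n/ν is J → limiting reagent.
E consumed = (3/2) × 14.91 = 22.37 mol
E remaining = 38.22 − 22.37 = 15.85 mol
mass = 15.85 × 224.20 = 3554 g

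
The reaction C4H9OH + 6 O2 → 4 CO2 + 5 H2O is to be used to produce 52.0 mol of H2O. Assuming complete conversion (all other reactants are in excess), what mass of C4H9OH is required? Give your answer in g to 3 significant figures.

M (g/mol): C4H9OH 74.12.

n(H2O) = 52.00 mol
n(C4H9OH) = (1/5) × 52.00 = 10.40 mol
mass = 10.40 × 74.12 = 770.8 g

771 g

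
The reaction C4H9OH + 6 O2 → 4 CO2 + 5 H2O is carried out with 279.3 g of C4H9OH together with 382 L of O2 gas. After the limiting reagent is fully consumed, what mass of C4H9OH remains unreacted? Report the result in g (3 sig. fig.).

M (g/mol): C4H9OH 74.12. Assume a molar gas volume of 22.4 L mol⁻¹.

68.6 g

n(C4H9OH) = 279.3 / 74.12 = 3.768 mol
n(O2) = 382.0 / 22.4 = 17.05 mol
n/ν for C4H9OH = 3.768/1 = 3.768
n/ν for O2 = 17.05/6 = 2.842
Smallest n/ν is O2 → limiting reagent.
C4H9OH consumed = (1/6) × 17.05 = 2.842 mol
C4H9OH remaining = 3.768 − 2.842 = 0.9260 mol
mass = 0.9260 × 74.12 = 68.64 g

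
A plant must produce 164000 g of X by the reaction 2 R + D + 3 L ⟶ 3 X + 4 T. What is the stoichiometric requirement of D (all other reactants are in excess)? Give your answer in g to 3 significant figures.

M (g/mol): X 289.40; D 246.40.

46500 g

n(X) = 164000 / 289.40 = 566.7 mol
n(D) = (1/3) × 566.7 = 188.9 mol
mass = 188.9 × 246.40 = 46540 g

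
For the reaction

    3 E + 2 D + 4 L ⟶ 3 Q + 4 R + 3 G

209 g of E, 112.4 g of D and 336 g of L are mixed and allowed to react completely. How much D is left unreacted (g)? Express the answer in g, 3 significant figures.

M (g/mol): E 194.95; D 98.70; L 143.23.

n(E) = 209.0 / 194.95 = 1.072 mol
n(D) = 112.4 / 98.70 = 1.139 mol
n(L) = 336.0 / 143.23 = 2.346 mol
n/ν → E: 0.3573, D: 0.5695, L: 0.5865; E is limiting.
D consumed = (2/3) × 1.072 = 0.7147 mol
D remaining = 1.139 − 0.7147 = 0.4243 mol
mass = 0.4243 × 98.70 = 41.88 g

41.9 g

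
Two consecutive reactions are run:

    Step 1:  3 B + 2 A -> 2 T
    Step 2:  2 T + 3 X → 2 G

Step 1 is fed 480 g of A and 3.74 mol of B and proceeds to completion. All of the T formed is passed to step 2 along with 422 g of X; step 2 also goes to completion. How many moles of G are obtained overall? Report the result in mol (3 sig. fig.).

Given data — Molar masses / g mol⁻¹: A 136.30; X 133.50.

Step 1:
n(A) = 480.0 / 136.30 = 3.522 mol
n(B) = 3.740 mol
n/ν for A = 3.522/2 = 1.761
n/ν for B = 3.740/3 = 1.247
Smallest n/ν is B → limiting reagent.
n(T) produced = (2/3) × 3.740 = 2.493 mol
Step 2:
n(T) available = 2.493 mol
n(X) = 422.0 / 133.50 = 3.161 mol
n/ν for T = 2.493/2 = 1.247
n/ν for X = 3.161/3 = 1.054
Smallest n/ν is X → limiting reagent.
n(G) = (2/3) × 3.161 = 2.107 mol

2.11 mol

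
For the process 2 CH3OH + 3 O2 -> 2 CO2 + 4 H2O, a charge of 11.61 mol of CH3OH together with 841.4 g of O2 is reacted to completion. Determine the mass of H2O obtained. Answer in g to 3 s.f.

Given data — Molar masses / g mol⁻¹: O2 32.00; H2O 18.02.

418 g

n(CH3OH) = 11.61 mol
n(O2) = 841.4 / 32.00 = 26.29 mol
n/ν → CH3OH: 5.805, O2: 8.763; CH3OH is limiting.
n(H2O) = (4/2) × 11.61 = 23.22 mol
mass = 23.22 × 18.02 = 418.4 g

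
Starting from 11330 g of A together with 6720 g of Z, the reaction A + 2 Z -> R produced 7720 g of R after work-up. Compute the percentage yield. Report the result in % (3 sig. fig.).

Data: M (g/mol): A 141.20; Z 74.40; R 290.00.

n(A) = 11330 / 141.20 = 80.24 mol
n(Z) = 6720 / 74.40 = 90.32 mol
n/ν → A: 80.24, Z: 45.16; Z is limiting.
theoretical n(R) = (1/2) × 90.32 = 45.16 mol → 13100 g
% yield = 7720 / 13100 × 100 = 58.93 %

58.9 %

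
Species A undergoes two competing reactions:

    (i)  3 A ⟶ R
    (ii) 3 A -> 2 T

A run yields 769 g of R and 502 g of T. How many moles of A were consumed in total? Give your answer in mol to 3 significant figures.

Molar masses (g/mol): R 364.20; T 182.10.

10.5 mol

n(R) = 769 / 364.20 = 2.111 mol
n(T) = 502 / 182.10 = 2.757 mol
n(A) via (i) = (3/1)×2.111 = 6.333 mol
n(A) via (ii) = (3/2)×2.757 = 4.136 mol
total n(A) = 6.333 + 4.136 = 10.47 mol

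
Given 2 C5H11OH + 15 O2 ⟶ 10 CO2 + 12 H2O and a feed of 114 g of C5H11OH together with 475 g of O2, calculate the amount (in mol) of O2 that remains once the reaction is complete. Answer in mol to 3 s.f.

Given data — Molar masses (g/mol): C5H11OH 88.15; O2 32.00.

5.14 mol

n(C5H11OH) = 114.0 / 88.15 = 1.293 mol
n(O2) = 475.0 / 32.00 = 14.84 mol
n/ν → C5H11OH: 0.6465, O2: 0.9893; C5H11OH is limiting.
O2 consumed = (15/2) × 1.293 = 9.698 mol
O2 remaining = 14.84 − 9.698 = 5.142 mol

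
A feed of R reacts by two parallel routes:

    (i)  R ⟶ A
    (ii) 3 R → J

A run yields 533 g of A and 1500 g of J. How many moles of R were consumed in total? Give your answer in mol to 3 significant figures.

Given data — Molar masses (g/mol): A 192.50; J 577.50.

n(A) = 533 / 192.50 = 2.769 mol
n(J) = 1500 / 577.50 = 2.597 mol
n(R) via (i) = (1/1)×2.769 = 2.769 mol
n(R) via (ii) = (3/1)×2.597 = 7.791 mol
total n(R) = 2.769 + 7.791 = 10.56 mol

10.6 mol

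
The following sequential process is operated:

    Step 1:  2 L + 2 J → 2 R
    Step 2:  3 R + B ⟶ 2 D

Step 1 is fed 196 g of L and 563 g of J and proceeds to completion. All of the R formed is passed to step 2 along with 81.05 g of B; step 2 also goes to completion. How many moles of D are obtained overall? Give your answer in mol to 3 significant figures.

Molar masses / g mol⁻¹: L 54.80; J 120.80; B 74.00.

Step 1:
n(L) = 196.0 / 54.80 = 3.577 mol
n(J) = 563.0 / 120.80 = 4.661 mol
n/ν for L = 3.577/2 = 1.789
n/ν for J = 4.661/2 = 2.331
Smallest n/ν is L → limiting reagent.
n(R) produced = (2/2) × 3.577 = 3.577 mol
Step 2:
n(R) available = 3.577 mol
n(B) = 81.05 / 74.00 = 1.095 mol
n/ν for R = 3.577/3 = 1.192
n/ν for B = 1.095/1 = 1.095
Smallest n/ν is B → limiting reagent.
n(D) = (2/1) × 1.095 = 2.190 mol

2.19 mol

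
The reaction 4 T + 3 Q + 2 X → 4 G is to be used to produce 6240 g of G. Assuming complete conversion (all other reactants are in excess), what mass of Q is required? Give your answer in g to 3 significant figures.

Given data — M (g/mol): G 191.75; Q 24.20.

n(G) = 6240 / 191.75 = 32.54 mol
n(Q) = (3/4) × 32.54 = 24.41 mol
mass = 24.41 × 24.20 = 590.7 g

591 g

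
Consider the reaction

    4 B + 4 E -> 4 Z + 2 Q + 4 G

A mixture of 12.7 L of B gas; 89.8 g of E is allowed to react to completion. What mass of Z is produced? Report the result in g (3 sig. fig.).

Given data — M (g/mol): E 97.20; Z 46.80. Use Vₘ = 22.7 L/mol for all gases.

n(B) = 12.70 / 22.7 = 0.5595 mol
n(E) = 89.80 / 97.20 = 0.9239 mol
n/ν for B = 0.5595/4 = 0.1399
n/ν for E = 0.9239/4 = 0.2310
Smallest n/ν is B → limiting reagent.
n(Z) = (4/4) × 0.5595 = 0.5595 mol
mass = 0.5595 × 46.80 = 26.18 g

26.2 g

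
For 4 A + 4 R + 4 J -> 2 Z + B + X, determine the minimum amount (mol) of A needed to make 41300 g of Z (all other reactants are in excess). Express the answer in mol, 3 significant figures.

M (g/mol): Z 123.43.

669 mol

n(Z) = 41300 / 123.43 = 334.6 mol
n(A) = (4/2) × 334.6 = 669.2 mol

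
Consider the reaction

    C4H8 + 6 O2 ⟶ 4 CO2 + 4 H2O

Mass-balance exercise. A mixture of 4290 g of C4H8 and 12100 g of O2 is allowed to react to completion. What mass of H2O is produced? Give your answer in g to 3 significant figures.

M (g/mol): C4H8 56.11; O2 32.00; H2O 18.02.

n(C4H8) = 4290 / 56.11 = 76.46 mol
n(O2) = 12100 / 32.00 = 378.1 mol
n/ν for C4H8 = 76.46/1 = 76.46
n/ν for O2 = 378.1/6 = 63.02
Smallest n/ν is O2 → limiting reagent.
n(H2O) = (4/6) × 378.1 = 252.1 mol
mass = 252.1 × 18.02 = 4543 g

4540 g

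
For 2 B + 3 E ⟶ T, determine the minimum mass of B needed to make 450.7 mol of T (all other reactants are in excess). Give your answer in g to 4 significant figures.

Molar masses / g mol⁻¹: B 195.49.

176200 g

n(T) = 450.7 mol
n(B) = (2/1) × 450.7 = 901.4 mol
mass = 901.4 × 195.49 = 176200 g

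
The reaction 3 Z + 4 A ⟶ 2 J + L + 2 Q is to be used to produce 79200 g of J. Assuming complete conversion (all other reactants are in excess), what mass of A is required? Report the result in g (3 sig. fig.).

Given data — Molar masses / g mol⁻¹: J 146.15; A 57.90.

62800 g

n(J) = 79200 / 146.15 = 541.9 mol
n(A) = (4/2) × 541.9 = 1084 mol
mass = 1084 × 57.90 = 62760 g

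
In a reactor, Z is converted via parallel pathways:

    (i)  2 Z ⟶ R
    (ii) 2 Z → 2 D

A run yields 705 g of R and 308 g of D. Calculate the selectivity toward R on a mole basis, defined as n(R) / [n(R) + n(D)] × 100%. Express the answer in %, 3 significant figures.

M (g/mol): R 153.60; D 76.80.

n(R) = 705 / 153.60 = 4.590 mol
n(D) = 308 / 76.80 = 4.010 mol
selectivity = 4.590/(4.590+4.010) × 100 = 53.37 %

53.4 %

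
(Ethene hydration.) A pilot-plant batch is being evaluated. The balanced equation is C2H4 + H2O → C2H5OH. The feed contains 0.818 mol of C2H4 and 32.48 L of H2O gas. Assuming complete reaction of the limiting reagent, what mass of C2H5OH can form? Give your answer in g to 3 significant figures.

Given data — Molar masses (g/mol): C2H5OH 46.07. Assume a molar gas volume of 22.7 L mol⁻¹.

n(C2H4) = 0.8180 mol
n(H2O) = 32.48 / 22.7 = 1.431 mol
n/ν for C2H4 = 0.8180/1 = 0.8180
n/ν for H2O = 1.431/1 = 1.431
Smallest n/ν is C2H4 → limiting reagent.
n(C2H5OH) = (1/1) × 0.8180 = 0.8180 mol
mass = 0.8180 × 46.07 = 37.69 g

37.7 g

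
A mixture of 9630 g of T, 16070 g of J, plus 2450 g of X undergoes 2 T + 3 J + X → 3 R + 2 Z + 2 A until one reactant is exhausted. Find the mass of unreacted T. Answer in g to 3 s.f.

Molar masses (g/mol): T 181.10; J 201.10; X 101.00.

844 g

n(T) = 9630 / 181.10 = 53.18 mol
n(J) = 16070 / 201.10 = 79.91 mol
n(X) = 2450 / 101.00 = 24.26 mol
n/ν → T: 26.59, J: 26.64, X: 24.26; X is limiting.
T consumed = (2/1) × 24.26 = 48.52 mol
T remaining = 53.18 − 48.52 = 4.660 mol
mass = 4.660 × 181.10 = 843.9 g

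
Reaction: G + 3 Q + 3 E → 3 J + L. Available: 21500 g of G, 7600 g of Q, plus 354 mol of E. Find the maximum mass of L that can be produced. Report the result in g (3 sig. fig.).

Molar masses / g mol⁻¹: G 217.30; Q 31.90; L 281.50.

n(G) = 21500 / 217.30 = 98.94 mol
n(Q) = 7600 / 31.90 = 238.2 mol
n(E) = 354.0 mol
n/ν → G: 98.94, Q: 79.40, E: 118.0; Q is limiting.
n(L) = (1/3) × 238.2 = 79.40 mol
mass = 79.40 × 281.50 = 22350 g

22400 g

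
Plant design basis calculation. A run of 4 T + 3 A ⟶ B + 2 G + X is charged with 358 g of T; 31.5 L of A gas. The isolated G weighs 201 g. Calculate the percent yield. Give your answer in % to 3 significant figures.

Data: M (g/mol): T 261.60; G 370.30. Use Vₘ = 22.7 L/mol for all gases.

n(T) = 358.0 / 261.60 = 1.369 mol
n(A) = 31.50 / 22.7 = 1.388 mol
n/ν → T: 0.3423, A: 0.4627; T is limiting.
theoretical n(G) = (2/4) × 1.369 = 0.6845 mol → 253.5 g
% yield = 201 / 253.5 × 100 = 79.29 %

79.3 %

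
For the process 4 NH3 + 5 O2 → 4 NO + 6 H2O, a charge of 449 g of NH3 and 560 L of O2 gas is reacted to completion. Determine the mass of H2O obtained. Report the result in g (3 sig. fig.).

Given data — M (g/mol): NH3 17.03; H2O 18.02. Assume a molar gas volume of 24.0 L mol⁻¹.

505 g

n(NH3) = 449.0 / 17.03 = 26.37 mol
n(O2) = 560.0 / 24.0 = 23.33 mol
n/ν for NH3 = 26.37/4 = 6.593
n/ν for O2 = 23.33/5 = 4.666
Smallest n/ν is O2 → limiting reagent.
n(H2O) = (6/5) × 23.33 = 28.00 mol
mass = 28.00 × 18.02 = 504.6 g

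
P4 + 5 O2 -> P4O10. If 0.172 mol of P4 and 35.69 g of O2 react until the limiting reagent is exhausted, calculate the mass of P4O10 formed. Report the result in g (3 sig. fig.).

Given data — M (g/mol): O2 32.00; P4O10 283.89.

48.8 g

n(P4) = 0.1720 mol
n(O2) = 35.69 / 32.00 = 1.115 mol
n/ν for P4 = 0.1720/1 = 0.1720
n/ν for O2 = 1.115/5 = 0.2230
Smallest n/ν is P4 → limiting reagent.
n(P4O10) = (1/1) × 0.1720 = 0.1720 mol
mass = 0.1720 × 283.89 = 48.83 g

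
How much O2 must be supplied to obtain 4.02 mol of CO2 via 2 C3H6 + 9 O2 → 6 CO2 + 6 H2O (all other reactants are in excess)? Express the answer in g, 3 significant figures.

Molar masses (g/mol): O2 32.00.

n(CO2) = 4.020 mol
n(O2) = (9/6) × 4.020 = 6.030 mol
mass = 6.030 × 32.00 = 193.0 g

193 g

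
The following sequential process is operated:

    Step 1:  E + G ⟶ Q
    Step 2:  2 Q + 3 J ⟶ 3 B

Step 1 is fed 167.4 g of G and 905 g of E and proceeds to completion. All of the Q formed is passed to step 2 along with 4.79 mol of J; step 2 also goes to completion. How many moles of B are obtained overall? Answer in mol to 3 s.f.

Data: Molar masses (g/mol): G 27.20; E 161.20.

4.79 mol

Step 1:
n(G) = 167.4 / 27.20 = 6.154 mol
n(E) = 905.0 / 161.20 = 5.614 mol
n/ν for G = 6.154/1 = 6.154
n/ν for E = 5.614/1 = 5.614
Smallest n/ν is E → limiting reagent.
n(Q) produced = (1/1) × 5.614 = 5.614 mol
Step 2:
n(Q) available = 5.614 mol
n(J) = 4.790 mol
n/ν for Q = 5.614/2 = 2.807
n/ν for J = 4.790/3 = 1.597
Smallest n/ν is J → limiting reagent.
n(B) = (3/3) × 4.790 = 4.790 mol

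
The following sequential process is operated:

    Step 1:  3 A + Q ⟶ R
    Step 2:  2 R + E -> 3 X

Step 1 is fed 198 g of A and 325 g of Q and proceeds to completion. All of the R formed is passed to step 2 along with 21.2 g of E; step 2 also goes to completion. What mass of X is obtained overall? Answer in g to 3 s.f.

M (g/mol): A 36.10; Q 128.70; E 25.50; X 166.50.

415 g

Step 1:
n(A) = 198.0 / 36.10 = 5.485 mol
n(Q) = 325.0 / 128.70 = 2.525 mol
n/ν for A = 5.485/3 = 1.828
n/ν for Q = 2.525/1 = 2.525
Smallest n/ν is A → limiting reagent.
n(R) produced = (1/3) × 5.485 = 1.828 mol
Step 2:
n(R) available = 1.828 mol
n(E) = 21.20 / 25.50 = 0.8314 mol
n/ν for R = 1.828/2 = 0.9140
n/ν for E = 0.8314/1 = 0.8314
Smallest n/ν is E → limiting reagent.
n(X) = (3/1) × 0.8314 = 2.494 mol
mass = 2.494 × 166.50 = 415.3 g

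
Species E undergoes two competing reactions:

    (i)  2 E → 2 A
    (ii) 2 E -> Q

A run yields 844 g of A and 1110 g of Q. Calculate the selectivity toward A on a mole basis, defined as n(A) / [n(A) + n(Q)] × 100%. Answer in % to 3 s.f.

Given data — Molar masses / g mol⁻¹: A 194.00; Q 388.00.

60.3 %

n(A) = 844 / 194.00 = 4.351 mol
n(Q) = 1110 / 388.00 = 2.861 mol
selectivity = 4.351/(4.351+2.861) × 100 = 60.33 %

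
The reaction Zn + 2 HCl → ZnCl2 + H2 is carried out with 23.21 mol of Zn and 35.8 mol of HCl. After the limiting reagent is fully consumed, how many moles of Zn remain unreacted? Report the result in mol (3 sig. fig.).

n(Zn) = 23.21 mol
n(HCl) = 35.80 mol
n/ν for Zn = 23.21/1 = 23.21
n/ν for HCl = 35.80/2 = 17.90
Smallest n/ν is HCl → limiting reagent.
Zn consumed = (1/2) × 35.80 = 17.90 mol
Zn remaining = 23.21 − 17.90 = 5.310 mol

5.31 mol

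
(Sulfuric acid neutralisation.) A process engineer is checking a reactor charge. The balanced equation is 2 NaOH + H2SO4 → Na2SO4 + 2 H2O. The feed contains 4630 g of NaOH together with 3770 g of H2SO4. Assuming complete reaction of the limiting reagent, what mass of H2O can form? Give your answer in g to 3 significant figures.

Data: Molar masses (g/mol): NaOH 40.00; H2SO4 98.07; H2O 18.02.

n(NaOH) = 4630 / 40.00 = 115.8 mol
n(H2SO4) = 3770 / 98.07 = 38.44 mol
n/ν → NaOH: 57.90, H2SO4: 38.44; H2SO4 is limiting.
n(H2O) = (2/1) × 38.44 = 76.88 mol
mass = 76.88 × 18.02 = 1385 g

1390 g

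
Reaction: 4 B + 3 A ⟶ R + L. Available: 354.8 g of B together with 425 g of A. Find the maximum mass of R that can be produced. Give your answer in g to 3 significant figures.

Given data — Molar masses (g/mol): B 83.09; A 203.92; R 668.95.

465 g

n(B) = 354.8 / 83.09 = 4.270 mol
n(A) = 425.0 / 203.92 = 2.084 mol
n/ν for B = 4.270/4 = 1.068
n/ν for A = 2.084/3 = 0.6947
Smallest n/ν is A → limiting reagent.
n(R) = (1/3) × 2.084 = 0.6947 mol
mass = 0.6947 × 668.95 = 464.7 g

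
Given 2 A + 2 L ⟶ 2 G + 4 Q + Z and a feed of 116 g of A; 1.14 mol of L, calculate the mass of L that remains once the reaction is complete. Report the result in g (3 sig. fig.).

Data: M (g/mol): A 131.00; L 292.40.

74.4 g

n(A) = 116.0 / 131.00 = 0.8855 mol
n(L) = 1.140 mol
n/ν for A = 0.8855/2 = 0.4428
n/ν for L = 1.140/2 = 0.5700
Smallest n/ν is A → limiting reagent.
L consumed = (2/2) × 0.8855 = 0.8855 mol
L remaining = 1.140 − 0.8855 = 0.2545 mol
mass = 0.2545 × 292.40 = 74.42 g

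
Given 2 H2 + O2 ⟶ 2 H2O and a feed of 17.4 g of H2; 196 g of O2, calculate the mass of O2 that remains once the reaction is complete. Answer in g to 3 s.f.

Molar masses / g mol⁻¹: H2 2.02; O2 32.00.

58.2 g

n(H2) = 17.40 / 2.02 = 8.614 mol
n(O2) = 196.0 / 32.00 = 6.125 mol
n/ν for H2 = 8.614/2 = 4.307
n/ν for O2 = 6.125/1 = 6.125
Smallest n/ν is H2 → limiting reagent.
O2 consumed = (1/2) × 8.614 = 4.307 mol
O2 remaining = 6.125 − 4.307 = 1.818 mol
mass = 1.818 × 32.00 = 58.18 g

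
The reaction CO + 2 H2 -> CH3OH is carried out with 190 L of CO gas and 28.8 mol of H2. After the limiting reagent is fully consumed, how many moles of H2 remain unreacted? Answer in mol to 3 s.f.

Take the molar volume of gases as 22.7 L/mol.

12.1 mol

n(CO) = 190.0 / 22.7 = 8.370 mol
n(H2) = 28.80 mol
n/ν for CO = 8.370/1 = 8.370
n/ν for H2 = 28.80/2 = 14.40
Smallest n/ν is CO → limiting reagent.
H2 consumed = (2/1) × 8.370 = 16.74 mol
H2 remaining = 28.80 − 16.74 = 12.06 mol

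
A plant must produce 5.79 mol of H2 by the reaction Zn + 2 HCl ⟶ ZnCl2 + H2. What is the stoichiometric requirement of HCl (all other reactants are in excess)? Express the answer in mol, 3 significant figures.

11.6 mol

n(H2) = 5.790 mol
n(HCl) = (2/1) × 5.790 = 11.58 mol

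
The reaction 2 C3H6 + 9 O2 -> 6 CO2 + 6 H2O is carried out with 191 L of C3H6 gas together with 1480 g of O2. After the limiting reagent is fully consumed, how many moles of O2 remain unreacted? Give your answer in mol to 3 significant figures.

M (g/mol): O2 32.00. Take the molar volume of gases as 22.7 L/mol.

8.39 mol

n(C3H6) = 191.0 / 22.7 = 8.414 mol
n(O2) = 1480 / 32.00 = 46.25 mol
n/ν for C3H6 = 8.414/2 = 4.207
n/ν for O2 = 46.25/9 = 5.139
Smallest n/ν is C3H6 → limiting reagent.
O2 consumed = (9/2) × 8.414 = 37.86 mol
O2 remaining = 46.25 − 37.86 = 8.390 mol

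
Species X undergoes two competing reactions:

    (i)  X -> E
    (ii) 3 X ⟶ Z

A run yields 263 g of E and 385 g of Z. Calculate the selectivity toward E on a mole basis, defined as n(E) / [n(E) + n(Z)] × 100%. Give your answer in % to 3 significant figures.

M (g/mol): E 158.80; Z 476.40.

67.2 %

n(E) = 263 / 158.80 = 1.656 mol
n(Z) = 385 / 476.40 = 0.8081 mol
selectivity = 1.656/(1.656+0.8081) × 100 = 67.21 %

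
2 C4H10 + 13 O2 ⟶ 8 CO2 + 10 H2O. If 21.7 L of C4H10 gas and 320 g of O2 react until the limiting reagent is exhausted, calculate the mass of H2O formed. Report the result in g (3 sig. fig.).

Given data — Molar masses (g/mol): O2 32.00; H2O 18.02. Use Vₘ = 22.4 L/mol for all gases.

n(C4H10) = 21.70 / 22.4 = 0.9688 mol
n(O2) = 320.0 / 32.00 = 10.00 mol
n/ν for C4H10 = 0.9688/2 = 0.4844
n/ν for O2 = 10.00/13 = 0.7692
Smallest n/ν is C4H10 → limiting reagent.
n(H2O) = (10/2) × 0.9688 = 4.844 mol
mass = 4.844 × 18.02 = 87.29 g

87.3 g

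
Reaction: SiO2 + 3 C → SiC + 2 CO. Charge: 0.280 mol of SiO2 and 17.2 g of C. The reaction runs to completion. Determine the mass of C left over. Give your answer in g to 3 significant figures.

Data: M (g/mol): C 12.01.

n(SiO2) = 0.2800 mol
n(C) = 17.20 / 12.01 = 1.432 mol
n/ν for SiO2 = 0.2800/1 = 0.2800
n/ν for C = 1.432/3 = 0.4773
Smallest n/ν is SiO2 → limiting reagent.
C consumed = (3/1) × 0.2800 = 0.8400 mol
C remaining = 1.432 − 0.8400 = 0.5920 mol
mass = 0.5920 × 12.01 = 7.110 g

7.11 g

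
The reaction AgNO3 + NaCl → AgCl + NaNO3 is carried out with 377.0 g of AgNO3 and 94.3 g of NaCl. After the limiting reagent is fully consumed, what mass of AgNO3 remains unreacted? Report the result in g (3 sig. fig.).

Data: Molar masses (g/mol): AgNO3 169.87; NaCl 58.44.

n(AgNO3) = 377.0 / 169.87 = 2.219 mol
n(NaCl) = 94.30 / 58.44 = 1.614 mol
n/ν → AgNO3: 2.219, NaCl: 1.614; NaCl is limiting.
AgNO3 consumed = (1/1) × 1.614 = 1.614 mol
AgNO3 remaining = 2.219 − 1.614 = 0.6050 mol
mass = 0.6050 × 169.87 = 102.8 g

103 g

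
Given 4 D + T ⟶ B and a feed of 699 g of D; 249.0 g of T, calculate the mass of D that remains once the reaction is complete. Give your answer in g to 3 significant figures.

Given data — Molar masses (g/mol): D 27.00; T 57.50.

231 g

n(D) = 699.0 / 27.00 = 25.89 mol
n(T) = 249.0 / 57.50 = 4.330 mol
n/ν for D = 25.89/4 = 6.473
n/ν for T = 4.330/1 = 4.330
Smallest n/ν is T → limiting reagent.
D consumed = (4/1) × 4.330 = 17.32 mol
D remaining = 25.89 − 17.32 = 8.570 mol
mass = 8.570 × 27.00 = 231.4 g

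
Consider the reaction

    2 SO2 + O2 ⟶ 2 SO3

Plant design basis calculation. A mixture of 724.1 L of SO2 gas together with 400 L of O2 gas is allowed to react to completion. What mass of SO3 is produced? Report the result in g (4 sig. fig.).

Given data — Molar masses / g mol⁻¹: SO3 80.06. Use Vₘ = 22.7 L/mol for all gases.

2554 g

n(SO2) = 724.1 / 22.7 = 31.90 mol
n(O2) = 400.0 / 22.7 = 17.62 mol
n/ν for SO2 = 31.90/2 = 15.95
n/ν for O2 = 17.62/1 = 17.62
Smallest n/ν is SO2 → limiting reagent.
n(SO3) = (2/2) × 31.90 = 31.90 mol
mass = 31.90 × 80.06 = 2554 g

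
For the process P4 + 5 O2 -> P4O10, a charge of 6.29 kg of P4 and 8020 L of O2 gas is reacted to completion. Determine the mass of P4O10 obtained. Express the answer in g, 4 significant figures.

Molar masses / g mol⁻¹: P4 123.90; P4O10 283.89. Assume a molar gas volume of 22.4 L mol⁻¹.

14410 g

n(P4) = 6.290×1000 / 123.90 = 50.77 mol
n(O2) = 8020 / 22.4 = 358.0 mol
n/ν → P4: 50.77, O2: 71.60; P4 is limiting.
n(P4O10) = (1/1) × 50.77 = 50.77 mol
mass = 50.77 × 283.89 = 14410 g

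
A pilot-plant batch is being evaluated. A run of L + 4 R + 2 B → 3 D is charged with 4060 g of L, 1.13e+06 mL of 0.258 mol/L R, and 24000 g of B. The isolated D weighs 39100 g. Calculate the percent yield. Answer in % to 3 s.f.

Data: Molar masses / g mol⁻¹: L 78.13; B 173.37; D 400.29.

62.7 %

n(L) = 4060 / 78.13 = 51.96 mol
n(R) = 0.258 × 1.13e+06/1000 = 291.5 mol
n(B) = 24000 / 173.37 = 138.4 mol
n/ν → L: 51.96, R: 72.88, B: 69.20; L is limiting.
theoretical n(D) = (3/1) × 51.96 = 155.9 mol → 62410 g
% yield = 39100 / 62410 × 100 = 62.65 %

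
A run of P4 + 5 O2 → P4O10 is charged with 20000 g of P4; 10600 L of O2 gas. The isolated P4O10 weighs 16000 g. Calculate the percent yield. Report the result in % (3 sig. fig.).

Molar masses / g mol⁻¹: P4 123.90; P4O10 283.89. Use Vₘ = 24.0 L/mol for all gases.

63.8 %

n(P4) = 20000 / 123.90 = 161.4 mol
n(O2) = 10600 / 24.0 = 441.7 mol
n/ν for P4 = 161.4/1 = 161.4
n/ν for O2 = 441.7/5 = 88.34
Smallest n/ν is O2 → limiting reagent.
theoretical n(P4O10) = (1/5) × 441.7 = 88.34 mol → 25080 g
% yield = 16000 / 25080 × 100 = 63.80 %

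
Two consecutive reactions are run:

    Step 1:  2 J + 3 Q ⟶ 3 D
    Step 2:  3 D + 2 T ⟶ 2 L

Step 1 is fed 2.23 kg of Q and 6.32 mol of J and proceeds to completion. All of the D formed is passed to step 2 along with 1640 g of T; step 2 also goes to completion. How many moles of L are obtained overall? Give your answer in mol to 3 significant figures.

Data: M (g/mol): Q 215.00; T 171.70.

6.32 mol

Step 1:
n(Q) = 2.230×1000 / 215.00 = 10.37 mol
n(J) = 6.320 mol
n/ν → Q: 3.457, J: 3.160; J is limiting.
n(D) produced = (3/2) × 6.320 = 9.480 mol
Step 2:
n(D) available = 9.480 mol
n(T) = 1640 / 171.70 = 9.552 mol
n/ν → D: 3.160, T: 4.776; D is limiting.
n(L) = (2/3) × 9.480 = 6.320 mol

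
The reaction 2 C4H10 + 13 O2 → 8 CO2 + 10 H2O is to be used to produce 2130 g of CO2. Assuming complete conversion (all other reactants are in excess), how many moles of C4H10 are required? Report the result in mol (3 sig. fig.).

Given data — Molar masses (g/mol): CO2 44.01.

12.1 mol

n(CO2) = 2130 / 44.01 = 48.40 mol
n(C4H10) = (2/8) × 48.40 = 12.10 mol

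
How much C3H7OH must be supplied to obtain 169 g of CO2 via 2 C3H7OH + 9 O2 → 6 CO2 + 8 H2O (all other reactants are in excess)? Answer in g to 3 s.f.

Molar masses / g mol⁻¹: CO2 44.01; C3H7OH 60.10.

n(CO2) = 169 / 44.01 = 3.840 mol
n(C3H7OH) = (2/6) × 3.840 = 1.280 mol
mass = 1.280 × 60.10 = 76.93 g

76.9 g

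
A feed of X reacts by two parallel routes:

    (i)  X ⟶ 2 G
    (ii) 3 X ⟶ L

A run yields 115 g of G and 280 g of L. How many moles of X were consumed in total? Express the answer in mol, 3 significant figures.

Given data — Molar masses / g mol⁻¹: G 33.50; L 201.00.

5.90 mol

n(G) = 115 / 33.50 = 3.433 mol
n(L) = 280 / 201.00 = 1.393 mol
n(X) via (i) = (1/2)×3.433 = 1.717 mol
n(X) via (ii) = (3/1)×1.393 = 4.179 mol
total n(X) = 1.717 + 4.179 = 5.896 mol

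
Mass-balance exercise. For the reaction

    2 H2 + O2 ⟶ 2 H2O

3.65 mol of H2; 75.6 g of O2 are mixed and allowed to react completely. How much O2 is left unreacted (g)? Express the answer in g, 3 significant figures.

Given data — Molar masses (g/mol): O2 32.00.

17.2 g

n(H2) = 3.650 mol
n(O2) = 75.60 / 32.00 = 2.363 mol
n/ν for H2 = 3.650/2 = 1.825
n/ν for O2 = 2.363/1 = 2.363
Smallest n/ν is H2 → limiting reagent.
O2 consumed = (1/2) × 3.650 = 1.825 mol
O2 remaining = 2.363 − 1.825 = 0.5380 mol
mass = 0.5380 × 32.00 = 17.22 g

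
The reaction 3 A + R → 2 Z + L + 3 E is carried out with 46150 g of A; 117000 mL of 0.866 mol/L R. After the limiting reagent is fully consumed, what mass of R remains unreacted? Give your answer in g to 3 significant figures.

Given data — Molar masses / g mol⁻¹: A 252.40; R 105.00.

n(A) = 46150 / 252.40 = 182.8 mol
n(R) = 0.866 × 117000/1000 = 101.3 mol
n/ν for A = 182.8/3 = 60.93
n/ν for R = 101.3/1 = 101.3
Smallest n/ν is A → limiting reagent.
R consumed = (1/3) × 182.8 = 60.93 mol
R remaining = 101.3 − 60.93 = 40.37 mol
mass = 40.37 × 105.00 = 4239 g

4240 g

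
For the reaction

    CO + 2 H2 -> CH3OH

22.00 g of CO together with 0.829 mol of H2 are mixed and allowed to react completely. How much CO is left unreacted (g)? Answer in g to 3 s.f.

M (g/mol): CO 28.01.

n(CO) = 22.00 / 28.01 = 0.7854 mol
n(H2) = 0.8290 mol
n/ν for CO = 0.7854/1 = 0.7854
n/ν for H2 = 0.8290/2 = 0.4145
Smallest n/ν is H2 → limiting reagent.
CO consumed = (1/2) × 0.8290 = 0.4145 mol
CO remaining = 0.7854 − 0.4145 = 0.3709 mol
mass = 0.3709 × 28.01 = 10.39 g

10.4 g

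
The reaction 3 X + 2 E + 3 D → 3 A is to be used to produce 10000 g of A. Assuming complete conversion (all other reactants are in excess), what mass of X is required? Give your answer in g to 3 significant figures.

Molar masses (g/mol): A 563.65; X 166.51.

n(A) = 10000 / 563.65 = 17.74 mol
n(X) = (3/3) × 17.74 = 17.74 mol
mass = 17.74 × 166.51 = 2954 g

2950 g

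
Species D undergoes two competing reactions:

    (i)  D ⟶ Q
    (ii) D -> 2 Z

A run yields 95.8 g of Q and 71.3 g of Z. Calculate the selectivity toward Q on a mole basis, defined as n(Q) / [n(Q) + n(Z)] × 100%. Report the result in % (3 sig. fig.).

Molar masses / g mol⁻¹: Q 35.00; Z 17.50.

40.2 %

n(Q) = 95.8 / 35.00 = 2.737 mol
n(Z) = 71.3 / 17.50 = 4.074 mol
selectivity = 2.737/(2.737+4.074) × 100 = 40.18 %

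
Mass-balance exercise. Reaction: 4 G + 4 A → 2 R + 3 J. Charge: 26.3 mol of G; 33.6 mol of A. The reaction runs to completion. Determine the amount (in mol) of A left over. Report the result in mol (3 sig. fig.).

7.30 mol

n(G) = 26.30 mol
n(A) = 33.60 mol
n/ν for G = 26.30/4 = 6.575
n/ν for A = 33.60/4 = 8.400
Smallest n/ν is G → limiting reagent.
A consumed = (4/4) × 26.30 = 26.30 mol
A remaining = 33.60 − 26.30 = 7.300 mol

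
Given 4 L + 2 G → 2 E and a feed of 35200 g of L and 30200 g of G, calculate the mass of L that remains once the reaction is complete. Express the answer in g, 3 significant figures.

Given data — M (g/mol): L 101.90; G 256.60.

n(L) = 35200 / 101.90 = 345.4 mol
n(G) = 30200 / 256.60 = 117.7 mol
n/ν for L = 345.4/4 = 86.35
n/ν for G = 117.7/2 = 58.85
Smallest n/ν is G → limiting reagent.
L consumed = (4/2) × 117.7 = 235.4 mol
L remaining = 345.4 − 235.4 = 110.0 mol
mass = 110.0 × 101.90 = 11210 g

11200 g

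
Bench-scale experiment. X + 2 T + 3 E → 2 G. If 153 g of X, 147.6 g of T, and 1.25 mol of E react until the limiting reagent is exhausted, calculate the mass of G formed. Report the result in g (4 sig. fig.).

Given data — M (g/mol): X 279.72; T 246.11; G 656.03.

393.4 g

n(X) = 153.0 / 279.72 = 0.5470 mol
n(T) = 147.6 / 246.11 = 0.5997 mol
n(E) = 1.250 mol
n/ν for X = 0.5470/1 = 0.5470
n/ν for T = 0.5997/2 = 0.2999
n/ν for E = 1.250/3 = 0.4167
Smallest n/ν is T → limiting reagent.
n(G) = (2/2) × 0.5997 = 0.5997 mol
mass = 0.5997 × 656.03 = 393.4 g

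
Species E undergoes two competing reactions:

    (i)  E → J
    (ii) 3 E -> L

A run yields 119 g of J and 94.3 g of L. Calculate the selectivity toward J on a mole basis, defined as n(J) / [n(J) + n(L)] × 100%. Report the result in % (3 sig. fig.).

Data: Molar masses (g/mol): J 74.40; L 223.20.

79.1 %

n(J) = 119 / 74.40 = 1.599 mol
n(L) = 94.3 / 223.20 = 0.4225 mol
selectivity = 1.599/(1.599+0.4225) × 100 = 79.10 %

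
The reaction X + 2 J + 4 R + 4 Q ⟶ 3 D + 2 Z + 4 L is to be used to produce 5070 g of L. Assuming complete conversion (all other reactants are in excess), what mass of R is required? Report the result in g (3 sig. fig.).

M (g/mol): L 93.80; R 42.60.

2300 g

n(L) = 5070 / 93.80 = 54.05 mol
n(R) = (4/4) × 54.05 = 54.05 mol
mass = 54.05 × 42.60 = 2303 g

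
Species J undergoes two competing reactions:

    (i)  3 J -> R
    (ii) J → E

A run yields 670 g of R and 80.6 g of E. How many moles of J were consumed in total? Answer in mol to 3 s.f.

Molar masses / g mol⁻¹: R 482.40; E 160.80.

4.67 mol

n(R) = 670 / 482.40 = 1.389 mol
n(E) = 80.6 / 160.80 = 0.5012 mol
n(J) via (i) = (3/1)×1.389 = 4.167 mol
n(J) via (ii) = (1/1)×0.5012 = 0.5012 mol
total n(J) = 4.167 + 0.5012 = 4.668 mol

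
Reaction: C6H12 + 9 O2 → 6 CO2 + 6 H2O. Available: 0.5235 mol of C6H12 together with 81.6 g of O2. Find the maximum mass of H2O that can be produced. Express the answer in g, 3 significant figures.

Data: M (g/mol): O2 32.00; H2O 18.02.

30.6 g

n(C6H12) = 0.5235 mol
n(O2) = 81.60 / 32.00 = 2.550 mol
n/ν for C6H12 = 0.5235/1 = 0.5235
n/ν for O2 = 2.550/9 = 0.2833
Smallest n/ν is O2 → limiting reagent.
n(H2O) = (6/9) × 2.550 = 1.700 mol
mass = 1.700 × 18.02 = 30.63 g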